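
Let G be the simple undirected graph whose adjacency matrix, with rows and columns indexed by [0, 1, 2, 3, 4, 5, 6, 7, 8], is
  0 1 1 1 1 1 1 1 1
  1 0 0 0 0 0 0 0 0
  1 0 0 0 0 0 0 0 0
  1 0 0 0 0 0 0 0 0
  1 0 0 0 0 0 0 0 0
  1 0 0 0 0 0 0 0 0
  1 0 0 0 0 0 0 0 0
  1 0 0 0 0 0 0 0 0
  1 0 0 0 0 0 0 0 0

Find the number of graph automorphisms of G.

40320

Vertex 0 has degree 8 and every other vertex has degree 1, so G is the star K_{1,8} with centre 0. The 8 leaves are pairwise interchangeable while the centre is fixed, giving Aut(G) = S_8.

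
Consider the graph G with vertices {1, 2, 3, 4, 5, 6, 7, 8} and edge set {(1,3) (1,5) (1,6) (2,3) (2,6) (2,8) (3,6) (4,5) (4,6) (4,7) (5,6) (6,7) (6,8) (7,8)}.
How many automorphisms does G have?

14

Vertex 6 is the unique vertex of degree 7; the remaining 7 vertices each have degree 3 and induce a cycle, so G is the wheel on 8 vertices with hub 6. Every automorphism fixes the hub and acts on the rim 7-cycle, so Aut(G) ≅ Aut(C_7) = D_7 of order 14.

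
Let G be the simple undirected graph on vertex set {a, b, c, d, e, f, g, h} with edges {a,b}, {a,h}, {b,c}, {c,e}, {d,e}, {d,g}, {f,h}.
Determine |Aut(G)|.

2

The degree sequence is [2, 2, 2, 2, 2, 1, 1, 2]; the two degree-1 vertices f and g are the ends of a path, so G = P_8. The only nontrivial automorphism of a path is the end-to-end reflection, so Aut(G) ≅ Z_2.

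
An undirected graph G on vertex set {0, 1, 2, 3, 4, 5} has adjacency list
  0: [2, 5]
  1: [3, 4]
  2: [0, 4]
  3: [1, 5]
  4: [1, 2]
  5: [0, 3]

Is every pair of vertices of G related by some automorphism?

G is 2-regular and connected on 6 vertices, i.e. the cycle C_6. The automorphisms of the 6-cycle are exactly the symmetries of a regular 6-gon: the dihedral group D_6, |D_6| = 12. Under this action every vertex can be carried to every other, so G is vertex-transitive.

Yes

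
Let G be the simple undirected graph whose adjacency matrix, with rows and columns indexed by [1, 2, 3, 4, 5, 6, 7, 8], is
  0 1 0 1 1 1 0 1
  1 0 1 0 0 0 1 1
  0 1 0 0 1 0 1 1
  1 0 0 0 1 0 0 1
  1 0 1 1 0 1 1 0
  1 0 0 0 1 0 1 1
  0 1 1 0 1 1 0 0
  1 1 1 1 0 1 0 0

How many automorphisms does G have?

The degree sequence is [5, 4, 4, 3, 5, 4, 4, 5]. Checking the degree-preserving permutations of the vertex set shows that none except the identity preserves every edge, so Aut(G) is trivial.

1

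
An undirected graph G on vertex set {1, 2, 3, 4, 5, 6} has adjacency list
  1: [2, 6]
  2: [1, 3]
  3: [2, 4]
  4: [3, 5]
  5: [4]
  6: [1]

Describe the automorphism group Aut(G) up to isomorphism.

the cyclic group of order 2

The degree sequence is [2, 2, 2, 2, 1, 1]; the two degree-1 vertices 5 and 6 are the ends of a path, so G = P_6. The only nontrivial automorphism of a path is the end-to-end reflection, so Aut(G) ≅ Z_2.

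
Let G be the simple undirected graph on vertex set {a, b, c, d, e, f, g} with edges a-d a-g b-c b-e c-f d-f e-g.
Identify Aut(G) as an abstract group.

the dihedral group of order 14

Every vertex has degree 2 and the graph is connected, so G is the 7-cycle C_7. C_7 has 7 rotations and 7 reflections, so Aut(C_7) ≅ D_7 of order 14.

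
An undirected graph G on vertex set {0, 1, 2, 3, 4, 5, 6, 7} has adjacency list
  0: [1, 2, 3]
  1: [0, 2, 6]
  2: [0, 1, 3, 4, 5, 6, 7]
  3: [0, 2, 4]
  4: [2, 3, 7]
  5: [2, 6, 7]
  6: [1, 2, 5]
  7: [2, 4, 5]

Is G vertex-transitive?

Vertex 2 is the only vertex of degree 7, so every automorphism fixes it; G is not vertex-transitive.

No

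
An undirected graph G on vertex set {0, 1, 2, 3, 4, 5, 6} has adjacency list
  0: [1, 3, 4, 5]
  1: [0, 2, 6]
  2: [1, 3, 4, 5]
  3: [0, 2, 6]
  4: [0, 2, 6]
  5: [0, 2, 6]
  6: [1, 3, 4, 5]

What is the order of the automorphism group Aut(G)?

144

The vertices split by degree into {0, 2, 6} (degree 4) and {1, 3, 4, 5} (degree 3); every edge runs between the two parts, so G is the complete bipartite graph K_{3,4}. The parts have unequal sizes, so no automorphism swaps them; each part is permuted independently, giving S_3 × S_4 of order 3!·4! = 144.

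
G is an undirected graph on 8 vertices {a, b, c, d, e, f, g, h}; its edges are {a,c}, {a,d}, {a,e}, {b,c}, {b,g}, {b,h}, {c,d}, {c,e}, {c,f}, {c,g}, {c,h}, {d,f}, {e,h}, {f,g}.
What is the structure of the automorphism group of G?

the dihedral group of order 14

Vertex c is the unique vertex of degree 7; the remaining 7 vertices each have degree 3 and induce a cycle, so G is the wheel on 8 vertices with hub c. With the hub fixed, the remaining symmetry is that of the rim cycle C_7, giving the dihedral group D_7.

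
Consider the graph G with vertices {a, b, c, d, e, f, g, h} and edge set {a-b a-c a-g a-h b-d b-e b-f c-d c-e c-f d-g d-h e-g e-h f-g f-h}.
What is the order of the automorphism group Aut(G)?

G is 4-regular and bipartite with parts {a, d, e, f} and {b, c, g, h} (each part is independent and every cross-pair is an edge), so G = K_{4,4}. Aut(K_{4,4}) is the wreath product S_4 ≀ Z_2: permute within each part, then optionally swap the parts; |Aut| = 2·(4!)² = 1152.

1152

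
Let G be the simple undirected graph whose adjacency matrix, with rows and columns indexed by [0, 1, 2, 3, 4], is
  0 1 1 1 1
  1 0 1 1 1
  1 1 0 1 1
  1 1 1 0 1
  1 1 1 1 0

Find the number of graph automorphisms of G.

Every vertex has degree 4, so G is the complete graph K_5. Any permutation of the 5 vertices preserves K_5, so Aut(K_5) = S_5 of order 5! = 120.

120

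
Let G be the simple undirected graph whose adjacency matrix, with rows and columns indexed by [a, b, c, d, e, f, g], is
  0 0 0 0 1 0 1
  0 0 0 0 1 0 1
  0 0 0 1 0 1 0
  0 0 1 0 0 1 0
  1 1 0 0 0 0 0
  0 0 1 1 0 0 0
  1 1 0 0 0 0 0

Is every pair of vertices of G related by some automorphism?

No

G has two connected components, {a, b, e, g} and {c, d, f}; each is 2-regular, so G = C_4 ⊔ C_3. The orbit of a under Aut(G) is {a, b, e, g}, which does not contain c, so G is not vertex-transitive.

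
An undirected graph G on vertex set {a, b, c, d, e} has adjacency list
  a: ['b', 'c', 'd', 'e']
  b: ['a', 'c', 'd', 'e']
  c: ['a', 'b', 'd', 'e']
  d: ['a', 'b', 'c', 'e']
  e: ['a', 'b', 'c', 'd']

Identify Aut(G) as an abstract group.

S_5

Every vertex has degree 4, so G is the complete graph K_5. Every bijection on the vertex set is an automorphism of K_5; hence Aut(K_5) ≅ S_5, order 120.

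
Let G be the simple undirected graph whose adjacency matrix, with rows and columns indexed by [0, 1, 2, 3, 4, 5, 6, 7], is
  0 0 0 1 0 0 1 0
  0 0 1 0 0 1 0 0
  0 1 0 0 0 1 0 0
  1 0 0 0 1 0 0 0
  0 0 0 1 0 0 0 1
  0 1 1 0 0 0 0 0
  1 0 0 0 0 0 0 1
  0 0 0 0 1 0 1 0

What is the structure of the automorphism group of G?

G has two connected components, {0, 3, 4, 6, 7} and {1, 2, 5}; each is 2-regular, so G = C_5 ⊔ C_3. The components are non-isomorphic (different sizes), so Aut(G) = Aut(C_5) × Aut(C_3) = D_5 × D_3 of order 10·6 = 60.

D_5 × D_3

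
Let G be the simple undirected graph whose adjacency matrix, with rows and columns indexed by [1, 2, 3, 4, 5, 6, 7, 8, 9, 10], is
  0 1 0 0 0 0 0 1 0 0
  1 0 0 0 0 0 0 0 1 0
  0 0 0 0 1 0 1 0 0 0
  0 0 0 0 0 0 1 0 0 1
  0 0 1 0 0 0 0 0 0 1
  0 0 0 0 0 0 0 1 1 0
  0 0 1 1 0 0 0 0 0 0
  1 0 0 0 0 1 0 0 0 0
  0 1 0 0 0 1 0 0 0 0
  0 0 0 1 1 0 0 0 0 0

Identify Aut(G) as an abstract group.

G has two connected components, {1, 2, 6, 8, 9} and {3, 4, 5, 7, 10}; each is 2-regular, so G = C_5 ⊔ C_5. Aut of a disjoint union of two copies of C_5 is the wreath product D_5 ≀ Z_2, of order 2·10² = 200.

D_5 ≀ Z_2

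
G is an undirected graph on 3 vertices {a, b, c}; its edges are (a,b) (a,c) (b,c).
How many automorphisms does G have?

All 3 vertices are pairwise adjacent: G = K_3. Any permutation of the 3 vertices preserves K_3, so Aut(K_3) = S_3 of order 3! = 6.

6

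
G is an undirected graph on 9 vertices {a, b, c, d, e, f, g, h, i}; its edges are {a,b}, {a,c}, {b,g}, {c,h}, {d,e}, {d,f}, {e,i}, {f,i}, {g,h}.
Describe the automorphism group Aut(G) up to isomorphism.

D_5 × D_4

G has two connected components, {a, b, c, g, h} and {d, e, f, i}; each is 2-regular, so G = C_5 ⊔ C_4. The components are non-isomorphic (different sizes), so Aut(G) = Aut(C_5) × Aut(C_4) = D_5 × D_4 of order 10·8 = 80.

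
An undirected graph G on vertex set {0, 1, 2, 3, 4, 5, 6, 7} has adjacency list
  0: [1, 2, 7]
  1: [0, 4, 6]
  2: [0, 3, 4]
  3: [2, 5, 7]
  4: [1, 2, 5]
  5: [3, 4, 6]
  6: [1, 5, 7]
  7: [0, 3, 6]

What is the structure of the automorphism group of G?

G is 3-regular and bipartite on 2^3 = 8 vertices with girth 4; it is the hypercube graph Q_3. Aut(Q_3) consists of the signed permutations of the 3 coordinate axes: 3! permutations times 2^3 sign flips, so |Aut| = 2^3·3! = 48.

Z_2^3 ⋊ S_3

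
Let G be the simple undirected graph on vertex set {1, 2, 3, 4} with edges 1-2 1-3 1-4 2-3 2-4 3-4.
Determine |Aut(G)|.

24

All 4 vertices are pairwise adjacent: G = K_4. Any permutation of the 4 vertices preserves K_4, so Aut(K_4) = S_4 of order 4! = 24.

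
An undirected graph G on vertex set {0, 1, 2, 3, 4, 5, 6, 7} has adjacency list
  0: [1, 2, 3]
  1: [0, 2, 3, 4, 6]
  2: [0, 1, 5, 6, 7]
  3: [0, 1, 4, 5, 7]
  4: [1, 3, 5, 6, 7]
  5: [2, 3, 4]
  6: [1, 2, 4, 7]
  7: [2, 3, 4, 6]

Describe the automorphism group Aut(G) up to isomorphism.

The degree sequence is [3, 5, 5, 5, 5, 3, 4, 4]. Checking the degree-preserving permutations of the vertex set shows that none except the identity preserves every edge, so Aut(G) is trivial.

the trivial group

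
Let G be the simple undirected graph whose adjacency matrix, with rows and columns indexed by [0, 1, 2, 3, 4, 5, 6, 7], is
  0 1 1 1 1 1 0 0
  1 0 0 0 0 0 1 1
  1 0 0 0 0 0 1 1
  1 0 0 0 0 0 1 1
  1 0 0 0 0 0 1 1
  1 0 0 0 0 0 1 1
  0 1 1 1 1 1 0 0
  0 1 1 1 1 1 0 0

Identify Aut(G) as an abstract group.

S_5 × S_3

The vertices split by degree into {0, 6, 7} (degree 5) and {1, 2, 3, 4, 5} (degree 3); every edge runs between the two parts, so G is the complete bipartite graph K_{3,5}. The parts have unequal sizes, so no automorphism swaps them; each part is permuted independently, giving S_5 × S_3 of order 5!·3! = 720.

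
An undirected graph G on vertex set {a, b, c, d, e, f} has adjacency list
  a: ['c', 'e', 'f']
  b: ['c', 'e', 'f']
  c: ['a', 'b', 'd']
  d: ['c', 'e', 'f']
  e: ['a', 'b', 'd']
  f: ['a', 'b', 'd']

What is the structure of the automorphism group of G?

G is 3-regular and bipartite with parts {a, b, d} and {c, e, f} (each part is independent and every cross-pair is an edge), so G = K_{3,3}. Each part can be permuted independently (S_3 × S_3) and the two equal-size parts can also be swapped, giving (S_3 × S_3) ⋊ Z_2 of order 2·(3!)² = 72.

S_3 ≀ Z_2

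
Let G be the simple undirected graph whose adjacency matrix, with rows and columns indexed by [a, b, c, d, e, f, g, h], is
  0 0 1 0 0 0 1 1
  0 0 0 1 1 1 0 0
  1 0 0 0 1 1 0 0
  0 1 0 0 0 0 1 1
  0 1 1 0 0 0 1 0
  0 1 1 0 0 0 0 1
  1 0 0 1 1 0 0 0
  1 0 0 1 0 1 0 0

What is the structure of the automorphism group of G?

G is 3-regular and bipartite on 2^3 = 8 vertices with girth 4; it is the hypercube graph Q_3. The symmetry group of the 3-cube is the hyperoctahedral group B_3 = Z_2 ≀ S_3, of order 2^3·3! = 48.

Z_2^3 ⋊ S_3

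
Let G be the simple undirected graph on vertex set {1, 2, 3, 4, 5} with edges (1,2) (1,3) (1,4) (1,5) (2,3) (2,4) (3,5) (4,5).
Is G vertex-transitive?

Vertex 1 is the only vertex of degree 4, so every automorphism fixes it; G is not vertex-transitive.

No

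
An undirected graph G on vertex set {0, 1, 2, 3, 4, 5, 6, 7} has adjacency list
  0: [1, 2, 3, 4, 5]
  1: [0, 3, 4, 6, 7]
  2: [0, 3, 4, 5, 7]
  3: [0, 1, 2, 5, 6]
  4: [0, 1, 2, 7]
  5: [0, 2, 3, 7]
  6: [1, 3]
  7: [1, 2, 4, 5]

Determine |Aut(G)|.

The degree sequence is [5, 5, 5, 5, 4, 4, 2, 4]. Checking the degree-preserving permutations of the vertex set shows that none except the identity preserves every edge, so Aut(G) is trivial.

1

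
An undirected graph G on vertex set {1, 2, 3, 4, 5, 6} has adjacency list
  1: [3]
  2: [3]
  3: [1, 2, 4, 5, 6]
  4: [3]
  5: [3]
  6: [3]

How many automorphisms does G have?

120

Vertex 3 has degree 5 and every other vertex has degree 1, so G is the star K_{1,5} with centre 3. Any automorphism fixes the centre and permutes the 5 leaves freely, so Aut(G) ≅ S_5 of order 5! = 120.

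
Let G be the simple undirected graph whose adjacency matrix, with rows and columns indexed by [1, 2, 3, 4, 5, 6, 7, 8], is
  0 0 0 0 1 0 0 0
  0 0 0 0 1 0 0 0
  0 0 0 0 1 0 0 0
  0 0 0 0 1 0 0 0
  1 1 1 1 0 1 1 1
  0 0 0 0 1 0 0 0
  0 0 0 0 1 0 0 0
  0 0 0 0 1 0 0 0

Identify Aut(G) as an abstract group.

S_7

Vertex 5 has degree 7 and every other vertex has degree 1, so G is the star K_{1,7} with centre 5. Any automorphism fixes the centre and permutes the 7 leaves freely, so Aut(G) ≅ S_7 of order 7! = 5040.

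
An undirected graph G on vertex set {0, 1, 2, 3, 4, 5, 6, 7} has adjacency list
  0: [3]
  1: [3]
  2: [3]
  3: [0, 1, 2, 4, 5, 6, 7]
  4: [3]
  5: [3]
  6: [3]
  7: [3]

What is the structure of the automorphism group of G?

S_7

Vertex 3 has degree 7 and every other vertex has degree 1, so G is the star K_{1,7} with centre 3. Any automorphism fixes the centre and permutes the 7 leaves freely, so Aut(G) ≅ S_7 of order 7! = 5040.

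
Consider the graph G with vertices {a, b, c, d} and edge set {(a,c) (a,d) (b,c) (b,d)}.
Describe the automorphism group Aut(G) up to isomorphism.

G is 2-regular and bipartite on 2^2 = 4 vertices with girth 4; it is the hypercube graph Q_2. Aut(Q_2) consists of the signed permutations of the 2 coordinate axes: 2! permutations times 2^2 sign flips, so |Aut| = 2^2·2! = 8.

D_4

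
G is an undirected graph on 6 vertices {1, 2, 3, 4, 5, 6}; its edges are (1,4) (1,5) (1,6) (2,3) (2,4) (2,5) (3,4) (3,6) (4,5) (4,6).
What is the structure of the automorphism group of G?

the dihedral group of order 10

Vertex 4 is the unique vertex of degree 5; the remaining 5 vertices each have degree 3 and induce a cycle, so G is the wheel on 6 vertices with hub 4. Every automorphism fixes the hub and acts on the rim 5-cycle, so Aut(G) ≅ Aut(C_5) = D_5 of order 10.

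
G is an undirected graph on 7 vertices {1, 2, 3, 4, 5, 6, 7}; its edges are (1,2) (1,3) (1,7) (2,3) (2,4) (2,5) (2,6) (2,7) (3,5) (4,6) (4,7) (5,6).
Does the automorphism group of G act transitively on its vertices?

No

Vertex 2 is the only vertex of degree 6, so every automorphism fixes it; G is not vertex-transitive.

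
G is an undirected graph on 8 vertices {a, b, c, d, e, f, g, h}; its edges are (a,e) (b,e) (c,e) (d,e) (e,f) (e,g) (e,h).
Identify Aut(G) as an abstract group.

Vertex e has degree 7 and every other vertex has degree 1, so G is the star K_{1,7} with centre e. Any automorphism fixes the centre and permutes the 7 leaves freely, so Aut(G) ≅ S_7 of order 7! = 5040.

S_7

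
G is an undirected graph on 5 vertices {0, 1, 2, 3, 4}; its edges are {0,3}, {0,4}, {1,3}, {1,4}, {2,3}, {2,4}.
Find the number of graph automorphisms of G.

The vertices split by degree into {3, 4} (degree 3) and {0, 1, 2} (degree 2); every edge runs between the two parts, so G is the complete bipartite graph K_{2,3}. Automorphisms preserve the bipartition setwise (since the parts differ in size) and act as S_3 × S_2 within it; |Aut| = 12.

12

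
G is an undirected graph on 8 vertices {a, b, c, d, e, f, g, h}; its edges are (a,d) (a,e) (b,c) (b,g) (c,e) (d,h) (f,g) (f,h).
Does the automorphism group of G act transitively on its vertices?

Every vertex has degree 2 and the graph is connected, so G is the 8-cycle C_8. The automorphisms of the 8-cycle are exactly the symmetries of a regular 8-gon: the dihedral group D_8, |D_8| = 16. Under this action every vertex can be carried to every other, so G is vertex-transitive.

Yes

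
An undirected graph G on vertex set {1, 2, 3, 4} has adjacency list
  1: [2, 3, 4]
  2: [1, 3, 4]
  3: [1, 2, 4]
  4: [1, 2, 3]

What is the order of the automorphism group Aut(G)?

24

All 4 vertices are pairwise adjacent: G = K_4. Any permutation of the 4 vertices preserves K_4, so Aut(K_4) = S_4 of order 4! = 24.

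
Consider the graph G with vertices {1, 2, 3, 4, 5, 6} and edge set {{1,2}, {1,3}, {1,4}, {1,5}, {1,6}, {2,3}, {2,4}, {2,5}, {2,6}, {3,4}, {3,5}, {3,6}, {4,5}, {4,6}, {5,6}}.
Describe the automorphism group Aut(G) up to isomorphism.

S_6

All 6 vertices are pairwise adjacent: G = K_6. Every bijection on the vertex set is an automorphism of K_6; hence Aut(K_6) ≅ S_6, order 720.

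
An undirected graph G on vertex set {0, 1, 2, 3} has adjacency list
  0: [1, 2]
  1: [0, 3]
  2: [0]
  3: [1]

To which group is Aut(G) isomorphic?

The degree sequence is [2, 2, 1, 1]; the two degree-1 vertices 2 and 3 are the ends of a path, so G = P_4. A path has exactly one nontrivial symmetry — reversal — giving Aut(G) of order 2.

the cyclic group of order 2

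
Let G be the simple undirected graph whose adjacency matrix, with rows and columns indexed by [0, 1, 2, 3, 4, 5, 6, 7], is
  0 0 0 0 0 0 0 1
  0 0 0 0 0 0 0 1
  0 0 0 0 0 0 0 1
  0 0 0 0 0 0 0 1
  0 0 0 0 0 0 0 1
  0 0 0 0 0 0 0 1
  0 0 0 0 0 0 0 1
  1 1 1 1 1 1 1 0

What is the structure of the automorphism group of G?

the symmetric group on 7 letters

Vertex 7 has degree 7 and every other vertex has degree 1, so G is the star K_{1,7} with centre 7. Any automorphism fixes the centre and permutes the 7 leaves freely, so Aut(G) ≅ S_7 of order 7! = 5040.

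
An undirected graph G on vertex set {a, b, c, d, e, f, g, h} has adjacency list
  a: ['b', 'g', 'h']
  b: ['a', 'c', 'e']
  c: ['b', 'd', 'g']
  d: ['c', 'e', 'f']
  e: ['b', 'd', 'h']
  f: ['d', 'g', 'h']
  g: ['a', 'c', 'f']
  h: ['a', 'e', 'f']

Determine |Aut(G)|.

G is 3-regular and bipartite on 2^3 = 8 vertices with girth 4; it is the hypercube graph Q_3. Aut(Q_3) consists of the signed permutations of the 3 coordinate axes: 3! permutations times 2^3 sign flips, so |Aut| = 2^3·3! = 48.

48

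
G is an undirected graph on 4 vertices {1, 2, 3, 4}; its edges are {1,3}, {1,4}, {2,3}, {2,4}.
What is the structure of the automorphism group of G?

(S_2 × S_2) ⋊ Z_2

G is 2-regular and bipartite with parts {3, 4} and {1, 2} (each part is independent and every cross-pair is an edge), so G = K_{2,2}. Aut(K_{2,2}) is the wreath product S_2 ≀ Z_2: permute within each part, then optionally swap the parts; |Aut| = 2·(2!)² = 8.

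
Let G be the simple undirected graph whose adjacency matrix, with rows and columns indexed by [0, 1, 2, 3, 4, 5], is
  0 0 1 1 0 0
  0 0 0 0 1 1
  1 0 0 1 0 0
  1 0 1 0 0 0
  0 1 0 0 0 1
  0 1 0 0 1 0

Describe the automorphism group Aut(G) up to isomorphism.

G has two connected components, {1, 4, 5} and {0, 2, 3}; each is 2-regular, so G = C_3 ⊔ C_3. With two isomorphic components, Aut(G) = Aut(C_3) ≀ S_2 = (D_3 × D_3) ⋊ Z_2: permute each cycle by D_3, then optionally swap the two cycles. Order 2·(2·3)² = 72.

(D_3 × D_3) ⋊ Z_2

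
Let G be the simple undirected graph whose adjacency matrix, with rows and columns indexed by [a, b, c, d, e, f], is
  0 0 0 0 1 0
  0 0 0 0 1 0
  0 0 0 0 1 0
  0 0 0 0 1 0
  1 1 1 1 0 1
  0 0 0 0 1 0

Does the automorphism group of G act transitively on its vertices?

No

Vertex e is the only vertex of degree 5, so every automorphism fixes it; G is not vertex-transitive.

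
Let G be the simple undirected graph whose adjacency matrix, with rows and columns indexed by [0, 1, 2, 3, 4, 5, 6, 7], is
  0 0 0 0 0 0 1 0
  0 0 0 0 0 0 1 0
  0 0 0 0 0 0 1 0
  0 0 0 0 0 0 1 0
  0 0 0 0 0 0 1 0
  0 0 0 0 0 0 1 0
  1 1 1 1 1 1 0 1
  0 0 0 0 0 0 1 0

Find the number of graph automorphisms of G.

5040

Vertex 6 has degree 7 and every other vertex has degree 1, so G is the star K_{1,7} with centre 6. Any automorphism fixes the centre and permutes the 7 leaves freely, so Aut(G) ≅ S_7 of order 7! = 5040.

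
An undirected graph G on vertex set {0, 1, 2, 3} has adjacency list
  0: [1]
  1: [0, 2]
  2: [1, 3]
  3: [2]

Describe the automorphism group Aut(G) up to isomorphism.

The degree sequence is [1, 2, 2, 1]; the two degree-1 vertices 0 and 3 are the ends of a path, so G = P_4. A path has exactly one nontrivial symmetry — reversal — giving Aut(G) of order 2.

the cyclic group of order 2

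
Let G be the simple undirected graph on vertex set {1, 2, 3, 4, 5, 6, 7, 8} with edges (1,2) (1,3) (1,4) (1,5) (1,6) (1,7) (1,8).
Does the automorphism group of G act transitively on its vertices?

No

Vertex 1 is the only vertex of degree 7, so every automorphism fixes it; G is not vertex-transitive.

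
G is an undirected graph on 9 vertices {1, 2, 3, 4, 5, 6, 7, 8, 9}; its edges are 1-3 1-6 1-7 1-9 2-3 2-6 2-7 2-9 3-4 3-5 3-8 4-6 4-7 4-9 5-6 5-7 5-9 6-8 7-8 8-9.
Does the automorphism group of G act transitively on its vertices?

Automorphisms preserve degree, but G has vertices of degree 4 and vertices of degree 5; no automorphism maps one to the other, so G is not vertex-transitive.

No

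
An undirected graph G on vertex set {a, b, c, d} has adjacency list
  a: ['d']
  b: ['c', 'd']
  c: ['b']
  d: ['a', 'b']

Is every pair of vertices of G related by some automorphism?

Automorphisms preserve degree, but G has vertices of degree 1 and vertices of degree 2; no automorphism maps one to the other, so G is not vertex-transitive.

No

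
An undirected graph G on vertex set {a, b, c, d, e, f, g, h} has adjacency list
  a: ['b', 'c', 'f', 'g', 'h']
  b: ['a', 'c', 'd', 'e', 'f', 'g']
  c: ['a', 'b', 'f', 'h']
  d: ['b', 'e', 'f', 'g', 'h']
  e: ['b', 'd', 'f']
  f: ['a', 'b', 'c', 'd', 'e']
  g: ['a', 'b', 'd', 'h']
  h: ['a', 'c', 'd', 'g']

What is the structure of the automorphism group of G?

the trivial group

The degree sequence is [5, 6, 4, 5, 3, 5, 4, 4]. Checking the degree-preserving permutations of the vertex set shows that none except the identity preserves every edge, so Aut(G) is trivial.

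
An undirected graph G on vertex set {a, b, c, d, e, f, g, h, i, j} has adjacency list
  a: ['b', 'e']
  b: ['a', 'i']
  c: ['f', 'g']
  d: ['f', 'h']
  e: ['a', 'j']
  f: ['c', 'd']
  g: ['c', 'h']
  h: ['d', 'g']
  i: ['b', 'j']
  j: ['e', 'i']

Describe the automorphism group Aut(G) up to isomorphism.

(D_5 × D_5) ⋊ Z_2

G has two connected components, {a, b, e, i, j} and {c, d, f, g, h}; each is 2-regular, so G = C_5 ⊔ C_5. Aut of a disjoint union of two copies of C_5 is the wreath product D_5 ≀ Z_2, of order 2·10² = 200.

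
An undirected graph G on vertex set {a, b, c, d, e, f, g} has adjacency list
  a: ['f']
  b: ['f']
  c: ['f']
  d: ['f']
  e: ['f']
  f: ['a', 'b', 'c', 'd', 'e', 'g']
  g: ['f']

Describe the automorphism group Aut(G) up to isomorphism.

Vertex f has degree 6 and every other vertex has degree 1, so G is the star K_{1,6} with centre f. The 6 leaves are pairwise interchangeable while the centre is fixed, giving Aut(G) = S_6.

S_6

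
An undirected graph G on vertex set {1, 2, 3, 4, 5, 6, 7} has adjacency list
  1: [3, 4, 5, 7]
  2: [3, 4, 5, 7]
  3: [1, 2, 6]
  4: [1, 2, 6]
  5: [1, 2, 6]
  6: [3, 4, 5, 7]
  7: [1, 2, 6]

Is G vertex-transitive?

Automorphisms preserve degree, but G has vertices of degree 3 and vertices of degree 4; no automorphism maps one to the other, so G is not vertex-transitive.

No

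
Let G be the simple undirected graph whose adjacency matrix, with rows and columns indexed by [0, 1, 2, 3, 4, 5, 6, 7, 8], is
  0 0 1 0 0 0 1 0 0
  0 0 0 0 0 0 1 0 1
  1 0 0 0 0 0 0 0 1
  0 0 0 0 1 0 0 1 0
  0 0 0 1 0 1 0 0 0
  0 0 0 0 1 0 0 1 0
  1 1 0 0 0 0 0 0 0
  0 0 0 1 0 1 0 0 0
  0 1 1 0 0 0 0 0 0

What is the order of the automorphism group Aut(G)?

G has two connected components, {0, 1, 2, 6, 8} and {3, 4, 5, 7}; each is 2-regular, so G = C_5 ⊔ C_4. The components are non-isomorphic (different sizes), so Aut(G) = Aut(C_5) × Aut(C_4) = D_5 × D_4 of order 10·8 = 80.

80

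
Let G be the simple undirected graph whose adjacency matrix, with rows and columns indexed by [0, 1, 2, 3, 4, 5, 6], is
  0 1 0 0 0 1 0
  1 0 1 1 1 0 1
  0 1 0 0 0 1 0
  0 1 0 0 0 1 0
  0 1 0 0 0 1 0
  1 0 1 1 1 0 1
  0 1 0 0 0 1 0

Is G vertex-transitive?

No

Automorphisms preserve degree, but G has vertices of degree 2 and vertices of degree 5; no automorphism maps one to the other, so G is not vertex-transitive.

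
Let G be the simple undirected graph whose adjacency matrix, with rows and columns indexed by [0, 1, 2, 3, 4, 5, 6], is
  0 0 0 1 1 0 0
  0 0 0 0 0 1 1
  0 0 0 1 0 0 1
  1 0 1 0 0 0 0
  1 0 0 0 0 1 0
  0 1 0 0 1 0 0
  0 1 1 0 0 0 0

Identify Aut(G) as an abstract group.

Every vertex has degree 2 and the graph is connected, so G is the 7-cycle C_7. C_7 has 7 rotations and 7 reflections, so Aut(C_7) ≅ D_7 of order 14.

D_7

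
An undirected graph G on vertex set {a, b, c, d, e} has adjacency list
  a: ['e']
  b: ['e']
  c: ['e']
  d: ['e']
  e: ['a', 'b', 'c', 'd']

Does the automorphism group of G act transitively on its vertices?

No

Vertex e is the only vertex of degree 4, so every automorphism fixes it; G is not vertex-transitive.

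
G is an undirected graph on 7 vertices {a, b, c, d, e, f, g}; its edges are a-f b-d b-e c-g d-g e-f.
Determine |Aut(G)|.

2

The degree sequence is [1, 2, 1, 2, 2, 2, 2]; the two degree-1 vertices a and c are the ends of a path, so G = P_7. A path has exactly one nontrivial symmetry — reversal — giving Aut(G) of order 2.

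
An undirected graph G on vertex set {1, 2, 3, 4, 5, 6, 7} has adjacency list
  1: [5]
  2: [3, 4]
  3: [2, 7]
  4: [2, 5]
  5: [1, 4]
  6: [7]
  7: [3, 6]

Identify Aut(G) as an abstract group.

The degree sequence is [1, 2, 2, 2, 2, 1, 2]; the two degree-1 vertices 1 and 6 are the ends of a path, so G = P_7. A path has exactly one nontrivial symmetry — reversal — giving Aut(G) of order 2.

C_2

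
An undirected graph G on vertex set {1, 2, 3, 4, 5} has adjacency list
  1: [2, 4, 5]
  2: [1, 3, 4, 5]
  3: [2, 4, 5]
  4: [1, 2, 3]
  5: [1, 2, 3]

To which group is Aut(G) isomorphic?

the dihedral group of order 8

Vertex 2 is the unique vertex of degree 4; the remaining 4 vertices each have degree 3 and induce a cycle, so G is the wheel on 5 vertices with hub 2. With the hub fixed, the remaining symmetry is that of the rim cycle C_4, giving the dihedral group D_4.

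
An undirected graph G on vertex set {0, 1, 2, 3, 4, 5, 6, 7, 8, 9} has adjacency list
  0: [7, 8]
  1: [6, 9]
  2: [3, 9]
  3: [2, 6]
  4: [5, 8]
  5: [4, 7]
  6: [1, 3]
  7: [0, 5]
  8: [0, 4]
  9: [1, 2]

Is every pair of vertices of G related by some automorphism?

Yes

G has two connected components, {1, 2, 3, 6, 9} and {0, 4, 5, 7, 8}; each is 2-regular, so G = C_5 ⊔ C_5. With two isomorphic components, Aut(G) = Aut(C_5) ≀ S_2 = (D_5 × D_5) ⋊ Z_2: permute each cycle by D_5, then optionally swap the two cycles. Order 2·(2·5)² = 200. This group acts transitively on the 10 vertices.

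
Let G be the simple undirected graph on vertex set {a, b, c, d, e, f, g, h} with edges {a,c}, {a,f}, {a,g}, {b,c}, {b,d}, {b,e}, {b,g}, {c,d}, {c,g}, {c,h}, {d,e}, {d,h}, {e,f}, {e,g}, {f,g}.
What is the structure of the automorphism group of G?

Degrees alone do not determine every vertex (e.g. a and f both have degree 3), but their neighbour-degree multisets differ: N(a) has degrees [3, 5, 5] while N(f) has degrees [3, 4, 5]. Repeating this refinement separates all vertices, so the only automorphism is the identity.

1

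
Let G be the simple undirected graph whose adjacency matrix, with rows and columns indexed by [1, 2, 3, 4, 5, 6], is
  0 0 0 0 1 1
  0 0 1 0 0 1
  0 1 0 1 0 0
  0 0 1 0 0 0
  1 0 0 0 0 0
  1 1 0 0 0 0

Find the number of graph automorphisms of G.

The degree sequence is [2, 2, 2, 1, 1, 2]; the two degree-1 vertices 4 and 5 are the ends of a path, so G = P_6. A path has exactly one nontrivial symmetry — reversal — giving Aut(G) of order 2.

2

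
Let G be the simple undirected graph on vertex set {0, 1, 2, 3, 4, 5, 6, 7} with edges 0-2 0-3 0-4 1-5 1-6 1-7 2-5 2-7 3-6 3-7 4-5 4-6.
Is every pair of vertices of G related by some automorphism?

Yes

G is 3-regular and bipartite on 2^3 = 8 vertices with girth 4; it is the hypercube graph Q_3. The symmetry group of the 3-cube is the hyperoctahedral group B_3 = Z_2 ≀ S_3, of order 2^3·3! = 48. This group acts transitively on the 8 vertices.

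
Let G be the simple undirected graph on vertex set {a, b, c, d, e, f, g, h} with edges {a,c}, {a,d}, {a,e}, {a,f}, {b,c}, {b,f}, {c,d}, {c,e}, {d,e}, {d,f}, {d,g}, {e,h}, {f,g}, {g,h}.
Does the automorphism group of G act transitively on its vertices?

Vertex d is the only vertex of degree 5, so every automorphism fixes it; G is not vertex-transitive.

No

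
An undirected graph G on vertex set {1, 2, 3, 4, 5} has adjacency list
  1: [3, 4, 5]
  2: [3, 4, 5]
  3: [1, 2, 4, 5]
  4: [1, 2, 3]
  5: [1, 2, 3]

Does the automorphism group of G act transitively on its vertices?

Vertex 3 is the only vertex of degree 4, so every automorphism fixes it; G is not vertex-transitive.

No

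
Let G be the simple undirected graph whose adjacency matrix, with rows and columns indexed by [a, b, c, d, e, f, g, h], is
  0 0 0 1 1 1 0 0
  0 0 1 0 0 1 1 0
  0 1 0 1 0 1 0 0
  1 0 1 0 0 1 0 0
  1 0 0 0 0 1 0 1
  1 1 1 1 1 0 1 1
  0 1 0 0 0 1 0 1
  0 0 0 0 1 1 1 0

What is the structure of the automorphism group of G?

the dihedral group of order 14

Vertex f is the unique vertex of degree 7; the remaining 7 vertices each have degree 3 and induce a cycle, so G is the wheel on 8 vertices with hub f. Every automorphism fixes the hub and acts on the rim 7-cycle, so Aut(G) ≅ Aut(C_7) = D_7 of order 14.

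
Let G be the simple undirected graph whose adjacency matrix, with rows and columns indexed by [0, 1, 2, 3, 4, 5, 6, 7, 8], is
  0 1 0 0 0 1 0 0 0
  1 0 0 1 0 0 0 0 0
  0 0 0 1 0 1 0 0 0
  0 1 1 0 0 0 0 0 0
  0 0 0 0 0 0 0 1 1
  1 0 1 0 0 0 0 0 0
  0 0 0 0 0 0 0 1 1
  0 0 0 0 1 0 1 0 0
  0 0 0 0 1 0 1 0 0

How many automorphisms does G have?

80

G has two connected components, {0, 1, 2, 3, 5} and {4, 6, 7, 8}; each is 2-regular, so G = C_5 ⊔ C_4. The components are non-isomorphic (different sizes), so Aut(G) = Aut(C_5) × Aut(C_4) = D_5 × D_4 of order 10·8 = 80.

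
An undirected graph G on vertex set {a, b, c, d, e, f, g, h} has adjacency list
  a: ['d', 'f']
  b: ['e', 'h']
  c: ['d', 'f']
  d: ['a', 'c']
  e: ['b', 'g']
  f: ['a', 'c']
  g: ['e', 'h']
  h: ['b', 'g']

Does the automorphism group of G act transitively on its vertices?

G has two connected components, {a, c, d, f} and {b, e, g, h}; each is 2-regular, so G = C_4 ⊔ C_4. With two isomorphic components, Aut(G) = Aut(C_4) ≀ S_2 = (D_4 × D_4) ⋊ Z_2: permute each cycle by D_4, then optionally swap the two cycles. Order 2·(2·4)² = 128. Under this action every vertex can be carried to every other, so G is vertex-transitive.

Yes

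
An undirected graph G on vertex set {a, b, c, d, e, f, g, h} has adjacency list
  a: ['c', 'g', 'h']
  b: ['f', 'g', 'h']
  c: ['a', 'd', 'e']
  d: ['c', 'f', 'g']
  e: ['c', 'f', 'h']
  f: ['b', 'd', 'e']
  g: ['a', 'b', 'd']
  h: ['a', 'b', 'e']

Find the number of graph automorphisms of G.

48

G is 3-regular and bipartite on 2^3 = 8 vertices with girth 4; it is the hypercube graph Q_3. Aut(Q_3) consists of the signed permutations of the 3 coordinate axes: 3! permutations times 2^3 sign flips, so |Aut| = 2^3·3! = 48.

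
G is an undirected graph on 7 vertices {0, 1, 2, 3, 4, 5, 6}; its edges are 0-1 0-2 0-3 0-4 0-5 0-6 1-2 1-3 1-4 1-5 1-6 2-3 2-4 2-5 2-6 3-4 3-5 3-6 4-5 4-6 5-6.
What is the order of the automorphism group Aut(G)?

Every vertex has degree 6, so G is the complete graph K_7. Every bijection on the vertex set is an automorphism of K_7; hence Aut(K_7) ≅ S_7, order 5040.

5040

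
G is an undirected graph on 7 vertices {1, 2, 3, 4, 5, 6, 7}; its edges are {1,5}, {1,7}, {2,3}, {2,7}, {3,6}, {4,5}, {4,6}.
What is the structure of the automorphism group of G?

G is 2-regular and connected on 7 vertices, i.e. the cycle C_7. The automorphisms of the 7-cycle are exactly the symmetries of a regular 7-gon: the dihedral group D_7, |D_7| = 14.

D_7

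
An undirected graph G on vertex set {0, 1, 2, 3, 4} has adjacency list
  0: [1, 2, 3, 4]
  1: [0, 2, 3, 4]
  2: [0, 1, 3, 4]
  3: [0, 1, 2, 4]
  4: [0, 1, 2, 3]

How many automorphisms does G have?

Every vertex has degree 4, so G is the complete graph K_5. Every bijection on the vertex set is an automorphism of K_5; hence Aut(K_5) ≅ S_5, order 120.

120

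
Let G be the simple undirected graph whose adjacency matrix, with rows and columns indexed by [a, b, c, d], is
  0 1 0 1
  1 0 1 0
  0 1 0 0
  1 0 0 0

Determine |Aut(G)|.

The degree sequence is [2, 2, 1, 1]; the two degree-1 vertices c and d are the ends of a path, so G = P_4. A path has exactly one nontrivial symmetry — reversal — giving Aut(G) of order 2.

2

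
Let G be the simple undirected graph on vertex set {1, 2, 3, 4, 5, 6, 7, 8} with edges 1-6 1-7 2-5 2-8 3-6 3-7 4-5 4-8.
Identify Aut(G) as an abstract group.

(D_4 × D_4) ⋊ Z_2

G has two connected components, {2, 4, 5, 8} and {1, 3, 6, 7}; each is 2-regular, so G = C_4 ⊔ C_4. Aut of a disjoint union of two copies of C_4 is the wreath product D_4 ≀ Z_2, of order 2·8² = 128.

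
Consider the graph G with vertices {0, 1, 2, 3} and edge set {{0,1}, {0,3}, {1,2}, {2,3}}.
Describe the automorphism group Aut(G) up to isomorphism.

G is 2-regular and connected on 4 vertices, i.e. the cycle C_4. C_4 has 4 rotations and 4 reflections, so Aut(C_4) ≅ D_4 of order 8.

the dihedral group of order 8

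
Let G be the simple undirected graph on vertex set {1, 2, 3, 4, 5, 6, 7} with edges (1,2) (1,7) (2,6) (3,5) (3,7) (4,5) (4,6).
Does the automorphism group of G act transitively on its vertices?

G is 2-regular and connected on 7 vertices, i.e. the cycle C_7. C_7 has 7 rotations and 7 reflections, so Aut(C_7) ≅ D_7 of order 14. This group acts transitively on the 7 vertices.

Yes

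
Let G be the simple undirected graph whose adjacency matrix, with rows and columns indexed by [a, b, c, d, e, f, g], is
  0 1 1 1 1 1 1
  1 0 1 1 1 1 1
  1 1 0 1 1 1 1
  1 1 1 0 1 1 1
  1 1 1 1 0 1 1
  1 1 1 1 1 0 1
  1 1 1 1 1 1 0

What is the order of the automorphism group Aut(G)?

5040

Every vertex has degree 6, so G is the complete graph K_7. Every bijection on the vertex set is an automorphism of K_7; hence Aut(K_7) ≅ S_7, order 5040.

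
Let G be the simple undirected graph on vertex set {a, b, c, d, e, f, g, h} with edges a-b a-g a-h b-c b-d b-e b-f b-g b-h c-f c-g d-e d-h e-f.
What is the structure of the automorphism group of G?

D_7

Vertex b is the unique vertex of degree 7; the remaining 7 vertices each have degree 3 and induce a cycle, so G is the wheel on 8 vertices with hub b. With the hub fixed, the remaining symmetry is that of the rim cycle C_7, giving the dihedral group D_7.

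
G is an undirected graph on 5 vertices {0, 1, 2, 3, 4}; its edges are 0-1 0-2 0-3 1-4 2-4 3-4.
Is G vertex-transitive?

No

Automorphisms preserve degree, but G has vertices of degree 2 and vertices of degree 3; no automorphism maps one to the other, so G is not vertex-transitive.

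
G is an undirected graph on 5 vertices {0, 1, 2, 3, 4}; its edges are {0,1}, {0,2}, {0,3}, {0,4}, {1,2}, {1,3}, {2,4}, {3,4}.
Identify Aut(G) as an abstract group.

Vertex 0 is the unique vertex of degree 4; the remaining 4 vertices each have degree 3 and induce a cycle, so G is the wheel on 5 vertices with hub 0. Every automorphism fixes the hub and acts on the rim 4-cycle, so Aut(G) ≅ Aut(C_4) = D_4 of order 8.

the dihedral group of order 8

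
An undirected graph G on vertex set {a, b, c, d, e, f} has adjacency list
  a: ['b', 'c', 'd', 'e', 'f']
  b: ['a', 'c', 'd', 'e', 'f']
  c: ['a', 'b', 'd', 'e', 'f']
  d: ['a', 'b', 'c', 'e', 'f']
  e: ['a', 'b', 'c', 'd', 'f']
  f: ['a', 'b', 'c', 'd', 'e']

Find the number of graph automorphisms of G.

720

Every vertex has degree 5, so G is the complete graph K_6. Any permutation of the 6 vertices preserves K_6, so Aut(K_6) = S_6 of order 6! = 720.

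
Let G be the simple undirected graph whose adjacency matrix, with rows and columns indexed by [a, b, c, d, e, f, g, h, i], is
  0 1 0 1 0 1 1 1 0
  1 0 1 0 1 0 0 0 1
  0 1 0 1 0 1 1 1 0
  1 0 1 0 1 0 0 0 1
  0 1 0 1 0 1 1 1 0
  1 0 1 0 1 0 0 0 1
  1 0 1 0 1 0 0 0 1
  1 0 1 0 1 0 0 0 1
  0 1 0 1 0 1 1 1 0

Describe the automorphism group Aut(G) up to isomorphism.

The vertices split by degree into {a, c, e, i} (degree 5) and {b, d, f, g, h} (degree 4); every edge runs between the two parts, so G is the complete bipartite graph K_{4,5}. Automorphisms preserve the bipartition setwise (since the parts differ in size) and act as S_4 × S_5 within it; |Aut| = 2880.

S_4 × S_5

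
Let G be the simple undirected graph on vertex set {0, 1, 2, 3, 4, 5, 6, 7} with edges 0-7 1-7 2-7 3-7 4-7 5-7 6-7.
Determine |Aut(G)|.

5040

Vertex 7 has degree 7 and every other vertex has degree 1, so G is the star K_{1,7} with centre 7. The 7 leaves are pairwise interchangeable while the centre is fixed, giving Aut(G) = S_7.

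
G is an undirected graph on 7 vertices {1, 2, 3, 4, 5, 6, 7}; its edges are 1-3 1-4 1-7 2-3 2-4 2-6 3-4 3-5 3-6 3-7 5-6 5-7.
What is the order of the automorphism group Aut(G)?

12

Vertex 3 is the unique vertex of degree 6; the remaining 6 vertices each have degree 3 and induce a cycle, so G is the wheel on 7 vertices with hub 3. Every automorphism fixes the hub and acts on the rim 6-cycle, so Aut(G) ≅ Aut(C_6) = D_6 of order 12.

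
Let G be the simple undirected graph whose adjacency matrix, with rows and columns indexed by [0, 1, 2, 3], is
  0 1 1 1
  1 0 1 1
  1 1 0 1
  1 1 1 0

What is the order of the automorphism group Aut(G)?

24

Every vertex has degree 3, so G is the complete graph K_4. Any permutation of the 4 vertices preserves K_4, so Aut(K_4) = S_4 of order 4! = 24.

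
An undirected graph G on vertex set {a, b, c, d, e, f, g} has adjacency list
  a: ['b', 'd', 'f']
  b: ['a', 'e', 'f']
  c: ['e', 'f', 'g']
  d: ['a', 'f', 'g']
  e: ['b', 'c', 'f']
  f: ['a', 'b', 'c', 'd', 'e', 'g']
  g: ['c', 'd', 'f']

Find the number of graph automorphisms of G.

12

Vertex f is the unique vertex of degree 6; the remaining 6 vertices each have degree 3 and induce a cycle, so G is the wheel on 7 vertices with hub f. With the hub fixed, the remaining symmetry is that of the rim cycle C_6, giving the dihedral group D_6.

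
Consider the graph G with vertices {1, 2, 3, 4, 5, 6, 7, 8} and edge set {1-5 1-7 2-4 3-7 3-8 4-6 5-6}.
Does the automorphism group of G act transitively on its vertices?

Automorphisms preserve degree, but G has vertices of degree 1 and vertices of degree 2; no automorphism maps one to the other, so G is not vertex-transitive.

No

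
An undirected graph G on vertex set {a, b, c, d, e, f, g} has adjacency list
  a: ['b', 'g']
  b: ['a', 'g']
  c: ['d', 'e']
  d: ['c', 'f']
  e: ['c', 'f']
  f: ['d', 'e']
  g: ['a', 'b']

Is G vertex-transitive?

G has two connected components, {c, d, e, f} and {a, b, g}; each is 2-regular, so G = C_4 ⊔ C_3. The orbit of a under Aut(G) is {a, b, g}, which does not contain c, so G is not vertex-transitive.

No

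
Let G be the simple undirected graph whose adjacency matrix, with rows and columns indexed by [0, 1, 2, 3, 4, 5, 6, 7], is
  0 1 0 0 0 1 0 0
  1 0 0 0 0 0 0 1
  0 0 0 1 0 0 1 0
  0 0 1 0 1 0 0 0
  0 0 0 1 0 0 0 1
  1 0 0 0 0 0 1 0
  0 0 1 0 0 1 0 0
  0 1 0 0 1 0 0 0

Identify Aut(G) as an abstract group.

G is 2-regular and connected on 8 vertices, i.e. the cycle C_8. C_8 has 8 rotations and 8 reflections, so Aut(C_8) ≅ D_8 of order 16.

the dihedral group of order 16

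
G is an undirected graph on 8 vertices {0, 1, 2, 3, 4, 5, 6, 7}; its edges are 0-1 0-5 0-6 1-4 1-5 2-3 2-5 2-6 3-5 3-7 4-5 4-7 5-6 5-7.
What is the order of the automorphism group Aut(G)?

Vertex 5 is the unique vertex of degree 7; the remaining 7 vertices each have degree 3 and induce a cycle, so G is the wheel on 8 vertices with hub 5. Every automorphism fixes the hub and acts on the rim 7-cycle, so Aut(G) ≅ Aut(C_7) = D_7 of order 14.

14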